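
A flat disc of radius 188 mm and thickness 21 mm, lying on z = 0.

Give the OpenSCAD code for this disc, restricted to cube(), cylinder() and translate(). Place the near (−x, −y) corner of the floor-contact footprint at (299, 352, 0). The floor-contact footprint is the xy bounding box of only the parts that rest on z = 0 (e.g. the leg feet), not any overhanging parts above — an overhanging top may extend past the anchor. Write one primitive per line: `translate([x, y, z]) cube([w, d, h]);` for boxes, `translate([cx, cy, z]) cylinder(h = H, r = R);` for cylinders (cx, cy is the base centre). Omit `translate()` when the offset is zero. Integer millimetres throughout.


translate([487, 540, 0]) cylinder(h = 21, r = 188);


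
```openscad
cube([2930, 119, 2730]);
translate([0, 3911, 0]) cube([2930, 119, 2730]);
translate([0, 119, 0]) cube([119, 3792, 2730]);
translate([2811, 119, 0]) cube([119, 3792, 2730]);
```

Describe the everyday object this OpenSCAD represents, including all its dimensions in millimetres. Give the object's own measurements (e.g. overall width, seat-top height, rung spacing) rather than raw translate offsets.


The wall frame of a small rectangular building: four walls, each 2730 mm tall and 119 mm thick, enclosing a footprint 2930 mm (x) by 4030 mm (y) outside-to-outside, with no floor or roof. The front and back walls (the −y and +y sides) span the full width; the two side walls fit between them.


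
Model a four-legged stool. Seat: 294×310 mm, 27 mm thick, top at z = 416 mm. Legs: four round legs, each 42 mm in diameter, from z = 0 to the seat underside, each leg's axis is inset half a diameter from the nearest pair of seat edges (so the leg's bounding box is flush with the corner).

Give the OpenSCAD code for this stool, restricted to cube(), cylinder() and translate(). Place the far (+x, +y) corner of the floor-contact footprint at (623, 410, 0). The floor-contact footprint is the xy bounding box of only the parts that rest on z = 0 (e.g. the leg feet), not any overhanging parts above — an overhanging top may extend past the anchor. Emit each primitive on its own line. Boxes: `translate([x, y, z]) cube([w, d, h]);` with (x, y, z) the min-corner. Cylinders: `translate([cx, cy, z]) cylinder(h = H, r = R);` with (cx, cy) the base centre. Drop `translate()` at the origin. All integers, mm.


// leg_h = 416 - 27 = 389
translate([329, 100, 389]) cube([294, 310, 27]);
translate([350, 121, 0]) cylinder(h = 389, r = 21);
translate([602, 121, 0]) cylinder(h = 389, r = 21);
translate([350, 389, 0]) cylinder(h = 389, r = 21);
translate([602, 389, 0]) cylinder(h = 389, r = 21);


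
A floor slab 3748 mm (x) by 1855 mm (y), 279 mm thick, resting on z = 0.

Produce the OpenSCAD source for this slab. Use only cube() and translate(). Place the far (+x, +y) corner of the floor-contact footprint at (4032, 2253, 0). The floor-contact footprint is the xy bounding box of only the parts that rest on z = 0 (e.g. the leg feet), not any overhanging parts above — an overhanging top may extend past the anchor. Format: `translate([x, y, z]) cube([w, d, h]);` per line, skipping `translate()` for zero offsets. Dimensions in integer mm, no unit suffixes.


translate([284, 398, 0]) cube([3748, 1855, 279]);


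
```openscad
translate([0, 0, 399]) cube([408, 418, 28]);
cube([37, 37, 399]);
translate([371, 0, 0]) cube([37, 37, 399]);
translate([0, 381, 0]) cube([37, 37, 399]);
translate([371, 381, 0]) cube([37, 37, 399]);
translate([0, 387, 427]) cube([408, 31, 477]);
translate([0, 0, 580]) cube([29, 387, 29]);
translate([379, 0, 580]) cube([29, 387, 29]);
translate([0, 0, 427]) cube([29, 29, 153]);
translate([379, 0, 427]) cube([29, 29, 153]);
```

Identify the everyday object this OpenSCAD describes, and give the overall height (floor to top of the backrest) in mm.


A chair. The overall height is 904 mm.

A slab on four corner posts with a tall panel at the back — a chair. The seat slab sits at z = 399 with thickness 28, and the 477 mm backrest starts at the seat top, so the overall height is 399 + 28 + 477 = 904 mm.


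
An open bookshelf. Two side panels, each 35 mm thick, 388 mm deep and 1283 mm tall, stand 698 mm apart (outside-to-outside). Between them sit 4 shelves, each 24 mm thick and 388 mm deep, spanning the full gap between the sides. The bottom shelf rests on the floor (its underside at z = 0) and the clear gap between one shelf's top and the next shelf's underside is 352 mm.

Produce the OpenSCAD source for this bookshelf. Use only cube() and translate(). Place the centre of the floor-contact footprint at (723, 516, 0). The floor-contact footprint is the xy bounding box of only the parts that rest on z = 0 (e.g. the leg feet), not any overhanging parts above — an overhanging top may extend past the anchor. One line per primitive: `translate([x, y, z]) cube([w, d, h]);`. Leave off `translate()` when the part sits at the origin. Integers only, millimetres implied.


translate([374, 322, 0]) cube([35, 388, 1283]);
translate([1037, 322, 0]) cube([35, 388, 1283]);
translate([409, 322, 0]) cube([628, 388, 24]);
translate([409, 322, 376]) cube([628, 388, 24]);
translate([409, 322, 752]) cube([628, 388, 24]);
translate([409, 322, 1128]) cube([628, 388, 24]);


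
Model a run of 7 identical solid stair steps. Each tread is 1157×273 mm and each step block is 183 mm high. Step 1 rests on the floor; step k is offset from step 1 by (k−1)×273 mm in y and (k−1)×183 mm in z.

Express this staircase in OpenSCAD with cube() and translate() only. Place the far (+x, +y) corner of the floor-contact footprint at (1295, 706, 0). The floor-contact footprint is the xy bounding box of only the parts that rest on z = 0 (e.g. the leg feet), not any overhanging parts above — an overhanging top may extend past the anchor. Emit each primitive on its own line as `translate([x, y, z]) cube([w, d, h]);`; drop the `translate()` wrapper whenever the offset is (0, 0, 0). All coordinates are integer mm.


translate([138, 433, 0]) cube([1157, 273, 183]);
translate([138, 706, 183]) cube([1157, 273, 183]);
translate([138, 979, 366]) cube([1157, 273, 183]);
translate([138, 1252, 549]) cube([1157, 273, 183]);
translate([138, 1525, 732]) cube([1157, 273, 183]);
translate([138, 1798, 915]) cube([1157, 273, 183]);
translate([138, 2071, 1098]) cube([1157, 273, 183]);


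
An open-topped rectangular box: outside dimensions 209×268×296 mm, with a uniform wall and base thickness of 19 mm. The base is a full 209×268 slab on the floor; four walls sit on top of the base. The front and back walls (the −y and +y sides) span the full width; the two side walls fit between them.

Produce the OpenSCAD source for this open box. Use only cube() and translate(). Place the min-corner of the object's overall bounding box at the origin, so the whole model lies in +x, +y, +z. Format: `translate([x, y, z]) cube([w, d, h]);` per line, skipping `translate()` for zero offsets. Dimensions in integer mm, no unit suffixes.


cube([209, 268, 19]);
translate([0, 0, 19]) cube([209, 19, 277]);
translate([0, 249, 19]) cube([209, 19, 277]);
translate([0, 19, 19]) cube([19, 230, 277]);
translate([190, 19, 19]) cube([19, 230, 277]);


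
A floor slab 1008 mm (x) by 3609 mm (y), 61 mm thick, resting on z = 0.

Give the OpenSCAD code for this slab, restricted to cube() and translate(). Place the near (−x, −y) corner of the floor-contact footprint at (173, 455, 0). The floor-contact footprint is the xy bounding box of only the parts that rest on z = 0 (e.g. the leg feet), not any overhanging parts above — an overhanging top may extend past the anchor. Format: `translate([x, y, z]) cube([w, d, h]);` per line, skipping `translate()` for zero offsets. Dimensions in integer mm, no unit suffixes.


translate([173, 455, 0]) cube([1008, 3609, 61]);


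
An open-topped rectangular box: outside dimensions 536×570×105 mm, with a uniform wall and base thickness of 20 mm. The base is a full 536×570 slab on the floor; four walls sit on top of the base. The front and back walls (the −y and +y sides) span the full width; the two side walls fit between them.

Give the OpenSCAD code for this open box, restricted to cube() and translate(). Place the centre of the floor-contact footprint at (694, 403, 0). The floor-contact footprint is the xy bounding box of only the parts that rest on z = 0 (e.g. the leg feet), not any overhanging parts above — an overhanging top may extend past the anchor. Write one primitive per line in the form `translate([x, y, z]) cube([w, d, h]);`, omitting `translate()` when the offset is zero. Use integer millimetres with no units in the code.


translate([426, 118, 0]) cube([536, 570, 20]);
translate([426, 118, 20]) cube([536, 20, 85]);
translate([426, 668, 20]) cube([536, 20, 85]);
translate([426, 138, 20]) cube([20, 530, 85]);
translate([942, 138, 20]) cube([20, 530, 85]);


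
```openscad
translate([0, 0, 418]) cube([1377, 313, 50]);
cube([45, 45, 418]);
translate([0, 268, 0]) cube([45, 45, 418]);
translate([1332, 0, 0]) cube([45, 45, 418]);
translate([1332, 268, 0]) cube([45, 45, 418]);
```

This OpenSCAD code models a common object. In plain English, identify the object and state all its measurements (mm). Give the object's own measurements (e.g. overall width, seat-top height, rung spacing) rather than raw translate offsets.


A long wooden bench with a 1377 mm (x) × 313 mm (y) seat, 50 mm thick, its top surface 468 mm above the floor. Four 45 mm square legs at the seat corners, flush with the edges, run from z = 0 to the seat underside.


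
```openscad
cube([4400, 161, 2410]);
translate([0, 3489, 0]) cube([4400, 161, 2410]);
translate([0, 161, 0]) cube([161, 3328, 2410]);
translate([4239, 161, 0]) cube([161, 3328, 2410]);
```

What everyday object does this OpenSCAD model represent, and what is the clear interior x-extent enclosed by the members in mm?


A house (or room) frame. The interior width is 4078 mm.

Four 2410 mm walls enclosing a rectangle with no floor or roof — a room or house frame. Outside width is 4400 mm and wall thickness is 161 mm, so the interior width is 4400 − 2 × 161 = 4078 mm.


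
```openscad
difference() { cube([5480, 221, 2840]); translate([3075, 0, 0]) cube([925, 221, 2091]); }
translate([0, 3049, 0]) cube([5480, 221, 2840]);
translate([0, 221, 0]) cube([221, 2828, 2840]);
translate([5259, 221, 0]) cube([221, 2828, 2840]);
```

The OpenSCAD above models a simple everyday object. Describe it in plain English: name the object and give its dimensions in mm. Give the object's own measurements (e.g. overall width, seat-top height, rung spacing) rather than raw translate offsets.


A single room: four walls, each 2840 mm tall and 221 mm thick, enclosing an outside footprint 5480×3270 mm (x × y), no floor or roof. The front and back walls (−y and +y sides) run the full x-width; the side walls fit between their inner faces. A door opening 925 mm wide and 2091 mm tall is cut through the front wall from the floor up, its −x edge 3075 mm from the wall's −x end.


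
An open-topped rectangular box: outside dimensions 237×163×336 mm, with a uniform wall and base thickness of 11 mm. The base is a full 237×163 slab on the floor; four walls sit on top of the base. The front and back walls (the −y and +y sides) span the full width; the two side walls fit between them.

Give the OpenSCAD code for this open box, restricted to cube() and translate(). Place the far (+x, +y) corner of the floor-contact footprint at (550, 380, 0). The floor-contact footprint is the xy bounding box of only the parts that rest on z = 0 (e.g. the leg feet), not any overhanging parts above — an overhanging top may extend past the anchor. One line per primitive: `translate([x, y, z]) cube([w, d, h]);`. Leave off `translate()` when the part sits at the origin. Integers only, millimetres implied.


translate([313, 217, 0]) cube([237, 163, 11]);
translate([313, 217, 11]) cube([237, 11, 325]);
translate([313, 369, 11]) cube([237, 11, 325]);
translate([313, 228, 11]) cube([11, 141, 325]);
translate([539, 228, 11]) cube([11, 141, 325]);


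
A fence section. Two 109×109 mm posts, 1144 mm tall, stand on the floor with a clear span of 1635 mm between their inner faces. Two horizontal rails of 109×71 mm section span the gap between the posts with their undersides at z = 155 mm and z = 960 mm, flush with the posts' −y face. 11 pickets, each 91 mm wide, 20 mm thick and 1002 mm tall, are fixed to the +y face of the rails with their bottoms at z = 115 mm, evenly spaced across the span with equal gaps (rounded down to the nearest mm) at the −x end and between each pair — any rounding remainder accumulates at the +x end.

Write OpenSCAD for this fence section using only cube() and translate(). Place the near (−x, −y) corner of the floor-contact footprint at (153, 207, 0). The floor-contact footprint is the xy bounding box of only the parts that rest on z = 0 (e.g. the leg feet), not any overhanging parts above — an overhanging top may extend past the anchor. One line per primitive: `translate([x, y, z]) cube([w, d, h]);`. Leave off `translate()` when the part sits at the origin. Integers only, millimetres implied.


translate([153, 207, 0]) cube([109, 109, 1144]);
translate([1897, 207, 0]) cube([109, 109, 1144]);
translate([262, 207, 155]) cube([1635, 109, 71]);
translate([262, 207, 960]) cube([1635, 109, 71]);
translate([314, 316, 115]) cube([91, 20, 1002]);
translate([457, 316, 115]) cube([91, 20, 1002]);
translate([600, 316, 115]) cube([91, 20, 1002]);
translate([743, 316, 115]) cube([91, 20, 1002]);
translate([886, 316, 115]) cube([91, 20, 1002]);
translate([1029, 316, 115]) cube([91, 20, 1002]);
translate([1172, 316, 115]) cube([91, 20, 1002]);
translate([1315, 316, 115]) cube([91, 20, 1002]);
translate([1458, 316, 115]) cube([91, 20, 1002]);
translate([1601, 316, 115]) cube([91, 20, 1002]);
translate([1744, 316, 115]) cube([91, 20, 1002]);


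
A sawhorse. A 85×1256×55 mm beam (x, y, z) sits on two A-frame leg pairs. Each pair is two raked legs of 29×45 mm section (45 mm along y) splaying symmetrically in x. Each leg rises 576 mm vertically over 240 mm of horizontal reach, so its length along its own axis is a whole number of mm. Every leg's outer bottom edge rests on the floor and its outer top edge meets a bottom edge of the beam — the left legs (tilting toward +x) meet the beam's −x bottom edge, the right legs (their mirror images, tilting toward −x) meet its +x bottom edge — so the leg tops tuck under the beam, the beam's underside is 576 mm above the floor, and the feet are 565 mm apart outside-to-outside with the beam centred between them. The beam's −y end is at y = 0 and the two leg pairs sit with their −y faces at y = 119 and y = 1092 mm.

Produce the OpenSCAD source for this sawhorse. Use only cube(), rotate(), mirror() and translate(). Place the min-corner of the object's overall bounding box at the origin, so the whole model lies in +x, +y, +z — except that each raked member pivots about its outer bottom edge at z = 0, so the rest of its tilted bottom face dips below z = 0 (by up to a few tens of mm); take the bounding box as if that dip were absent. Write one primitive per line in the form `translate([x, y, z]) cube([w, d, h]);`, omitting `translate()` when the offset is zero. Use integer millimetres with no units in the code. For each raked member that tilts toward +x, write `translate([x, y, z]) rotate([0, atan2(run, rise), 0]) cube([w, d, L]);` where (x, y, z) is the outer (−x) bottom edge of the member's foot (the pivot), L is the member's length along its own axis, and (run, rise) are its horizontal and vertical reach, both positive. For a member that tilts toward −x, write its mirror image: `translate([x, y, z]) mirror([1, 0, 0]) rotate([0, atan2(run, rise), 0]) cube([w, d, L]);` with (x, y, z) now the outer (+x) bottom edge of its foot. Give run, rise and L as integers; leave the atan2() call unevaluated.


// leg length = √(240² + 576²) = 624
// right-leg outer foot x = 2·240 + 85 = 565
// beam min-corner = (240, 0, 576)
translate([240, 0, 576]) cube([85, 1256, 55]);
translate([0, 119, 0]) rotate([0, atan2(240, 576), 0]) cube([29, 45, 624]);
translate([565, 119, 0]) mirror([1, 0, 0]) rotate([0, atan2(240, 576), 0]) cube([29, 45, 624]);
translate([0, 1092, 0]) rotate([0, atan2(240, 576), 0]) cube([29, 45, 624]);
translate([565, 1092, 0]) mirror([1, 0, 0]) rotate([0, atan2(240, 576), 0]) cube([29, 45, 624]);


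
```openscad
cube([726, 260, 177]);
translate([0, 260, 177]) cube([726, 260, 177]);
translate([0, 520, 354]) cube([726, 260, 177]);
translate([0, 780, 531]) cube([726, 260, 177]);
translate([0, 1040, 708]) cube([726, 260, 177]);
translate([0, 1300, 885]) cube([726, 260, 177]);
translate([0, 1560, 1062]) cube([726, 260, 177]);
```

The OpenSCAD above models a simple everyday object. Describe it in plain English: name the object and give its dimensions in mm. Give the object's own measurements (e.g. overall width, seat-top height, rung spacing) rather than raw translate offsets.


A straight staircase of 7 solid steps. Each step is 726 mm wide (x), 260 mm deep (y, the going) and 177 mm tall (the rise). The first step rests on the floor; each subsequent step sits one going further in +y and one rise higher in +z, directly behind and above the previous step with no overlap.


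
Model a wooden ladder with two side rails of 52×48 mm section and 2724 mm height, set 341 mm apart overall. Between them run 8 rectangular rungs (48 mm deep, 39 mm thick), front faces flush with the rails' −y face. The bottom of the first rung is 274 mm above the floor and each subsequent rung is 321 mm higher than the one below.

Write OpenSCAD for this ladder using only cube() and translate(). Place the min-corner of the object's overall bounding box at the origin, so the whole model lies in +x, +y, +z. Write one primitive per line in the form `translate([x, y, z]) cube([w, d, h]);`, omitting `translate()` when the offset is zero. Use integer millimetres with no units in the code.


// rung span = 341 - 2*52 = 237
// rung[k] z = 274 + k*321
cube([52, 48, 2724]);
translate([289, 0, 0]) cube([52, 48, 2724]);
translate([52, 0, 274]) cube([237, 48, 39]);
translate([52, 0, 595]) cube([237, 48, 39]);
translate([52, 0, 916]) cube([237, 48, 39]);
translate([52, 0, 1237]) cube([237, 48, 39]);
translate([52, 0, 1558]) cube([237, 48, 39]);
translate([52, 0, 1879]) cube([237, 48, 39]);
translate([52, 0, 2200]) cube([237, 48, 39]);
translate([52, 0, 2521]) cube([237, 48, 39]);


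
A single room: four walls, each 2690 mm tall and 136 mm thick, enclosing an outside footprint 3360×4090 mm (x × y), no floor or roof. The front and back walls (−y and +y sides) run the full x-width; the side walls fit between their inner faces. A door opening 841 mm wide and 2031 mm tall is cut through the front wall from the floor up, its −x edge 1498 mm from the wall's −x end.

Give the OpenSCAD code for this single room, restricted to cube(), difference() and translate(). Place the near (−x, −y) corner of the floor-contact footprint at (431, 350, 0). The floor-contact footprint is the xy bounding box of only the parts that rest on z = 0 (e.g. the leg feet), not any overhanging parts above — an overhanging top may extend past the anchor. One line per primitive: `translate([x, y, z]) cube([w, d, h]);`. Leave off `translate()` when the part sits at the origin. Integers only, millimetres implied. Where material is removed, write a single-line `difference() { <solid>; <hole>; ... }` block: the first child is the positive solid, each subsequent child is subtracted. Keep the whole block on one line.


difference() { translate([431, 350, 0]) cube([3360, 136, 2690]); translate([1929, 350, 0]) cube([841, 136, 2031]); }
translate([431, 4304, 0]) cube([3360, 136, 2690]);
translate([431, 486, 0]) cube([136, 3818, 2690]);
translate([3655, 486, 0]) cube([136, 3818, 2690]);


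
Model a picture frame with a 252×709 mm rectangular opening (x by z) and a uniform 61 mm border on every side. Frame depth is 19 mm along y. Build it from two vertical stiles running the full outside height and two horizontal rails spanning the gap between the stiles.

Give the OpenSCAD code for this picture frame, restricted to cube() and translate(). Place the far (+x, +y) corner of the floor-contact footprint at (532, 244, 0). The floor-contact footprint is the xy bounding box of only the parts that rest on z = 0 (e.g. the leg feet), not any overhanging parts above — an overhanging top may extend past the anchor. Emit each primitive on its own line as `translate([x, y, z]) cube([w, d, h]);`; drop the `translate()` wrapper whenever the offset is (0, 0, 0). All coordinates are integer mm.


translate([158, 225, 0]) cube([61, 19, 831]);
translate([471, 225, 0]) cube([61, 19, 831]);
translate([219, 225, 0]) cube([252, 19, 61]);
translate([219, 225, 770]) cube([252, 19, 61]);


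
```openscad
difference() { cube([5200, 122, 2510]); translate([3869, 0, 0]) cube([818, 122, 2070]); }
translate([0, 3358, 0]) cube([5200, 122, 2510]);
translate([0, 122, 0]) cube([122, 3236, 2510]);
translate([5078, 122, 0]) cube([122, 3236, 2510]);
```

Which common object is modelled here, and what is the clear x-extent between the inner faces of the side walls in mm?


A single room. The interior width is 4956 mm.

Four walls enclosing a rectangle with a door in the front wall — a room. Outside width 5200 minus two 122 mm walls gives 4956 mm.


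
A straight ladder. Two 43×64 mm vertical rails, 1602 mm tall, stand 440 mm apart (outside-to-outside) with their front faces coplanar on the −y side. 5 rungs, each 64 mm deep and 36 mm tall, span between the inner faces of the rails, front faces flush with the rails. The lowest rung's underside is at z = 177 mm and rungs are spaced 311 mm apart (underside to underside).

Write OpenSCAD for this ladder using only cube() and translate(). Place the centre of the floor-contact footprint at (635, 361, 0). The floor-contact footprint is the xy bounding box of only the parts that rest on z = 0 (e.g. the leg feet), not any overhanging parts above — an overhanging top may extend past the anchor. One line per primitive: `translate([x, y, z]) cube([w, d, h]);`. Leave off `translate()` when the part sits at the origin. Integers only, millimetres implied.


// rung span = 440 - 2*43 = 354
// rung[k] z = 177 + k*311
translate([415, 329, 0]) cube([43, 64, 1602]);
translate([812, 329, 0]) cube([43, 64, 1602]);
translate([458, 329, 177]) cube([354, 64, 36]);
translate([458, 329, 488]) cube([354, 64, 36]);
translate([458, 329, 799]) cube([354, 64, 36]);
translate([458, 329, 1110]) cube([354, 64, 36]);
translate([458, 329, 1421]) cube([354, 64, 36]);


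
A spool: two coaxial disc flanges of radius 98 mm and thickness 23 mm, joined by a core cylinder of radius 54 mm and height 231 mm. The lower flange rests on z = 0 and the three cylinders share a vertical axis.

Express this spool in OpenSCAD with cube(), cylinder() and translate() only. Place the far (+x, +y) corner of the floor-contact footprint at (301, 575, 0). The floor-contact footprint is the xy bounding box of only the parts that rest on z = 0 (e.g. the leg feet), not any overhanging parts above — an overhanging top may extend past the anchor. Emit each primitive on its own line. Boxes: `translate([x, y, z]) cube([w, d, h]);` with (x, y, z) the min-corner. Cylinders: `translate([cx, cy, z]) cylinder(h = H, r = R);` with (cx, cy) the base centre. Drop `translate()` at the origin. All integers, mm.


translate([203, 477, 0]) cylinder(h = 23, r = 98);
translate([203, 477, 23]) cylinder(h = 231, r = 54);
translate([203, 477, 254]) cylinder(h = 23, r = 98);


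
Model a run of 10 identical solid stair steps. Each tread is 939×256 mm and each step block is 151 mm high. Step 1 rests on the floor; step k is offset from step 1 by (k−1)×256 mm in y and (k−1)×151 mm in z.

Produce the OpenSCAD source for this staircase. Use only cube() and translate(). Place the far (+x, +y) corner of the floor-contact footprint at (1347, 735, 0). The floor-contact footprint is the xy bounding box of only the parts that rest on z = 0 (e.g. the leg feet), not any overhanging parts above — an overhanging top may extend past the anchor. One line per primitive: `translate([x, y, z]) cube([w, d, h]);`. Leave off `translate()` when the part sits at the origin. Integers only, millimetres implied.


translate([408, 479, 0]) cube([939, 256, 151]);
translate([408, 735, 151]) cube([939, 256, 151]);
translate([408, 991, 302]) cube([939, 256, 151]);
translate([408, 1247, 453]) cube([939, 256, 151]);
translate([408, 1503, 604]) cube([939, 256, 151]);
translate([408, 1759, 755]) cube([939, 256, 151]);
translate([408, 2015, 906]) cube([939, 256, 151]);
translate([408, 2271, 1057]) cube([939, 256, 151]);
translate([408, 2527, 1208]) cube([939, 256, 151]);
translate([408, 2783, 1359]) cube([939, 256, 151]);


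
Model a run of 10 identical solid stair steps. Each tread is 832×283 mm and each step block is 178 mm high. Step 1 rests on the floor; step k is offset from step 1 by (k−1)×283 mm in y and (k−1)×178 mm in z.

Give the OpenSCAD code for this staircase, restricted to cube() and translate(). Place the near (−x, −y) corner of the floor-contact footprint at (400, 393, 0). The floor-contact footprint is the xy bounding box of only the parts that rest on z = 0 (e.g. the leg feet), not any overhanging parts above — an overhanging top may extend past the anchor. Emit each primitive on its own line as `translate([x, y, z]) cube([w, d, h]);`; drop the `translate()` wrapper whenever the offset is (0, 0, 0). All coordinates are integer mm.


translate([400, 393, 0]) cube([832, 283, 178]);
translate([400, 676, 178]) cube([832, 283, 178]);
translate([400, 959, 356]) cube([832, 283, 178]);
translate([400, 1242, 534]) cube([832, 283, 178]);
translate([400, 1525, 712]) cube([832, 283, 178]);
translate([400, 1808, 890]) cube([832, 283, 178]);
translate([400, 2091, 1068]) cube([832, 283, 178]);
translate([400, 2374, 1246]) cube([832, 283, 178]);
translate([400, 2657, 1424]) cube([832, 283, 178]);
translate([400, 2940, 1602]) cube([832, 283, 178]);


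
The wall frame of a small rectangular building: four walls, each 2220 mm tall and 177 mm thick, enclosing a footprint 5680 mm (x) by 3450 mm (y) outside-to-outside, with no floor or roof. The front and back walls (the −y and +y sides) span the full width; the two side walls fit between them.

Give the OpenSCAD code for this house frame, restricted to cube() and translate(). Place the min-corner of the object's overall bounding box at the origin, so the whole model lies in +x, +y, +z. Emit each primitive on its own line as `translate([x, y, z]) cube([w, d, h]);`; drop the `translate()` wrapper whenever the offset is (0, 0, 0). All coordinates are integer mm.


cube([5680, 177, 2220]);
translate([0, 3273, 0]) cube([5680, 177, 2220]);
translate([0, 177, 0]) cube([177, 3096, 2220]);
translate([5503, 177, 0]) cube([177, 3096, 2220]);


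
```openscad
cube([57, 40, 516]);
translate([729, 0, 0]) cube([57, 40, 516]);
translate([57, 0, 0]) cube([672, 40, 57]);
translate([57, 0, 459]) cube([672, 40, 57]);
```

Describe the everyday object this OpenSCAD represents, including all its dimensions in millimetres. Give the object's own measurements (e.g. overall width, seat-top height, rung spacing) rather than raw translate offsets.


A rectangular picture frame lying in the x–z plane (depth along y). The opening is 672 mm wide (x) by 402 mm tall (z), surrounded by a border 57 mm wide on all four sides. The frame is 40 mm deep and is made of two full-height vertical stiles with two horizontal rails fitted between them.


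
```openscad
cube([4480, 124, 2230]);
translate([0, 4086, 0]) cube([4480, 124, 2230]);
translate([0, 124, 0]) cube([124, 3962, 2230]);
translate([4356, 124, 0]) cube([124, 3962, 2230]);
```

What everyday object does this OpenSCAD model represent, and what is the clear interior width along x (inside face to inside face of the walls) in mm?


A house (or room) frame. The interior width is 4232 mm.

Four 2230 mm walls enclosing a rectangle with no floor or roof — a room or house frame. Outside width is 4480 mm and wall thickness is 124 mm, so the interior width is 4480 − 2 × 124 = 4232 mm.


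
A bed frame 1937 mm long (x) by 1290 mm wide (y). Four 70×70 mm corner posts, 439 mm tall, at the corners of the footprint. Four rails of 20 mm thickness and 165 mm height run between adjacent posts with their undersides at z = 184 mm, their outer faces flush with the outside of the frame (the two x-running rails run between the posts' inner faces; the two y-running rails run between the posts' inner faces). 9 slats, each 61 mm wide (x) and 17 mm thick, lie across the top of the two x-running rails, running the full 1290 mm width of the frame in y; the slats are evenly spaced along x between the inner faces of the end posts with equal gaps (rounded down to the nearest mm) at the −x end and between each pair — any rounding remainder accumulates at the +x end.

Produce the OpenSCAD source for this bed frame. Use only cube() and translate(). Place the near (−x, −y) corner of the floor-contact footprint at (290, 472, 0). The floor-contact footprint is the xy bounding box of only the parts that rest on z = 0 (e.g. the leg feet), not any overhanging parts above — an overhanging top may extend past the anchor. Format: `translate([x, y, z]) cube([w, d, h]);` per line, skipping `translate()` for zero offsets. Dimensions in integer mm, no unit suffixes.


translate([290, 472, 0]) cube([70, 70, 439]);
translate([290, 1692, 0]) cube([70, 70, 439]);
translate([2157, 472, 0]) cube([70, 70, 439]);
translate([2157, 1692, 0]) cube([70, 70, 439]);
translate([360, 472, 184]) cube([1797, 20, 165]);
translate([360, 1742, 184]) cube([1797, 20, 165]);
translate([290, 542, 184]) cube([20, 1150, 165]);
translate([2207, 542, 184]) cube([20, 1150, 165]);
translate([484, 472, 349]) cube([61, 1290, 17]);
translate([669, 472, 349]) cube([61, 1290, 17]);
translate([854, 472, 349]) cube([61, 1290, 17]);
translate([1039, 472, 349]) cube([61, 1290, 17]);
translate([1224, 472, 349]) cube([61, 1290, 17]);
translate([1409, 472, 349]) cube([61, 1290, 17]);
translate([1594, 472, 349]) cube([61, 1290, 17]);
translate([1779, 472, 349]) cube([61, 1290, 17]);
translate([1964, 472, 349]) cube([61, 1290, 17]);


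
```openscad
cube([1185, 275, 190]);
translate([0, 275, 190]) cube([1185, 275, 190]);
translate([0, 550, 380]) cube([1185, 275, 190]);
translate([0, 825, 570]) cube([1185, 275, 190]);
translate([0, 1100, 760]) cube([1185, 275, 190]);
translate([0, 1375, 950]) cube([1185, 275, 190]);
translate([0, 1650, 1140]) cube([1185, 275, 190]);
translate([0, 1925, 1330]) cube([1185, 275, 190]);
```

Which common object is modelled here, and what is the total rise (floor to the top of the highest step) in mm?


A staircase. The total rise is 1520 mm.

8 identical blocks, each offset up and back from the previous — a staircase. Each step is 190 mm tall and there are 8 of them, so the total rise is 8 × 190 = 1520 mm.


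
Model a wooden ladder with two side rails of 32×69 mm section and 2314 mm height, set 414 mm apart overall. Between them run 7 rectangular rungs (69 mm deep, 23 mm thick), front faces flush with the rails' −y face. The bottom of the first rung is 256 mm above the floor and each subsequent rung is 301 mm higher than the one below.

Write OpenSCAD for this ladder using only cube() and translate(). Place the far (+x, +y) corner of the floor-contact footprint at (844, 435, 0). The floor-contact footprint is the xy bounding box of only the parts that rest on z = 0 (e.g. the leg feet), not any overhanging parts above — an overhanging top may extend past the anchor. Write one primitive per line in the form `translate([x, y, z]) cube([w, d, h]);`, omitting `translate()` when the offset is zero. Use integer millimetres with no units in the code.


translate([430, 366, 0]) cube([32, 69, 2314]);
translate([812, 366, 0]) cube([32, 69, 2314]);
translate([462, 366, 256]) cube([350, 69, 23]);
translate([462, 366, 557]) cube([350, 69, 23]);
translate([462, 366, 858]) cube([350, 69, 23]);
translate([462, 366, 1159]) cube([350, 69, 23]);
translate([462, 366, 1460]) cube([350, 69, 23]);
translate([462, 366, 1761]) cube([350, 69, 23]);
translate([462, 366, 2062]) cube([350, 69, 23]);


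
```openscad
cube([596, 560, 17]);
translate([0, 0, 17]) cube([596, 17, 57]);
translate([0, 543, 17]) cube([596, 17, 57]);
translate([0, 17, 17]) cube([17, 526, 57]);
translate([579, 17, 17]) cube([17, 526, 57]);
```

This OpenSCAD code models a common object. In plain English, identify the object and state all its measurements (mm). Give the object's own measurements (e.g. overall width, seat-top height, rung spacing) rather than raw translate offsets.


An open-topped rectangular box: outside dimensions 596×560×74 mm, with a uniform wall and base thickness of 17 mm. The base is a full 596×560 slab on the floor; four walls sit on top of the base. The front and back walls (the −y and +y sides) span the full width; the two side walls fit between them.


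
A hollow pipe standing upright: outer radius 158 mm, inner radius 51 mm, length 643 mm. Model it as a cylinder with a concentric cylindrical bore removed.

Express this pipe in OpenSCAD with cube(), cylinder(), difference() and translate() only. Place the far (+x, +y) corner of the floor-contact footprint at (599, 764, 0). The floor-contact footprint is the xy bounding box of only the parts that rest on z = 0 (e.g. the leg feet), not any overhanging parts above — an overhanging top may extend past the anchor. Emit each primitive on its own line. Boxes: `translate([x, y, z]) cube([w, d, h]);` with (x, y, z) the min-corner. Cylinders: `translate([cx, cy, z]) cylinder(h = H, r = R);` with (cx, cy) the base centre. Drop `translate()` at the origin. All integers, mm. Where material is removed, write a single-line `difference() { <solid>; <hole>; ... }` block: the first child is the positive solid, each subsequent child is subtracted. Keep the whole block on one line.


difference() { translate([441, 606, 0]) cylinder(h = 643, r = 158); translate([441, 606, 0]) cylinder(h = 643, r = 51); }


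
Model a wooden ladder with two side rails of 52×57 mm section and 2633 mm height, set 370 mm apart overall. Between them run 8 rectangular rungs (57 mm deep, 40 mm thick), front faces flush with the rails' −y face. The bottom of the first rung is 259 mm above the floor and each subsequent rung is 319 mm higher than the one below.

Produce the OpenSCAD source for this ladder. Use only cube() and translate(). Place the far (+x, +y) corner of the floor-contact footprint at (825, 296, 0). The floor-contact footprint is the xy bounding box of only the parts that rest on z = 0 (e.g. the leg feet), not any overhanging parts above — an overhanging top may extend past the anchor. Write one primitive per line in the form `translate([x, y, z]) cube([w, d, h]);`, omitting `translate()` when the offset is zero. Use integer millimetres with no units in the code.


// rung span = 370 - 2*52 = 266
// rung[k] z = 259 + k*319
translate([455, 239, 0]) cube([52, 57, 2633]);
translate([773, 239, 0]) cube([52, 57, 2633]);
translate([507, 239, 259]) cube([266, 57, 40]);
translate([507, 239, 578]) cube([266, 57, 40]);
translate([507, 239, 897]) cube([266, 57, 40]);
translate([507, 239, 1216]) cube([266, 57, 40]);
translate([507, 239, 1535]) cube([266, 57, 40]);
translate([507, 239, 1854]) cube([266, 57, 40]);
translate([507, 239, 2173]) cube([266, 57, 40]);
translate([507, 239, 2492]) cube([266, 57, 40]);


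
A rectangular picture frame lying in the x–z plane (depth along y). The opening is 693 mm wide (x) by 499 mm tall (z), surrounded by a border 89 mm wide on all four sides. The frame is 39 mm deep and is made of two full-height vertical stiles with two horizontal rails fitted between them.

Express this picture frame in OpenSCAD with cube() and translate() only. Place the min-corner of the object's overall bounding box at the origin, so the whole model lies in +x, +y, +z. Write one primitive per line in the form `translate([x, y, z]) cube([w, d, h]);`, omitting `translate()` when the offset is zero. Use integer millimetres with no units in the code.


cube([89, 39, 677]);
translate([782, 0, 0]) cube([89, 39, 677]);
translate([89, 0, 0]) cube([693, 39, 89]);
translate([89, 0, 588]) cube([693, 39, 89]);


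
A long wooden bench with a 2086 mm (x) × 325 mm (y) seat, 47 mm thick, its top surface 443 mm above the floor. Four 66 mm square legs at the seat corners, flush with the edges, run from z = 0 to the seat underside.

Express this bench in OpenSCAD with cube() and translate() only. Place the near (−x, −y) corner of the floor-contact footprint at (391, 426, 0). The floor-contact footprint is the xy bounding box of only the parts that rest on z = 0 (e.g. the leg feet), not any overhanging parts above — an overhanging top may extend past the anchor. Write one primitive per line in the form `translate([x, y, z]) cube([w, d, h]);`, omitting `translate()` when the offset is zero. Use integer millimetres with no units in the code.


translate([391, 426, 396]) cube([2086, 325, 47]);
translate([391, 426, 0]) cube([66, 66, 396]);
translate([391, 685, 0]) cube([66, 66, 396]);
translate([2411, 426, 0]) cube([66, 66, 396]);
translate([2411, 685, 0]) cube([66, 66, 396]);


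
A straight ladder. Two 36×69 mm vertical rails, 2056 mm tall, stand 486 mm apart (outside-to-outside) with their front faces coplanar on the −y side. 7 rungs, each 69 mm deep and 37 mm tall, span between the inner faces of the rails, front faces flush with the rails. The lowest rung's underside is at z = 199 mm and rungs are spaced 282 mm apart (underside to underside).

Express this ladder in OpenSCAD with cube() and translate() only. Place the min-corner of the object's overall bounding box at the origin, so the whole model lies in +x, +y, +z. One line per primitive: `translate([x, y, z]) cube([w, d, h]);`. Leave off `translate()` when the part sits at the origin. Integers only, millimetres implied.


cube([36, 69, 2056]);
translate([450, 0, 0]) cube([36, 69, 2056]);
translate([36, 0, 199]) cube([414, 69, 37]);
translate([36, 0, 481]) cube([414, 69, 37]);
translate([36, 0, 763]) cube([414, 69, 37]);
translate([36, 0, 1045]) cube([414, 69, 37]);
translate([36, 0, 1327]) cube([414, 69, 37]);
translate([36, 0, 1609]) cube([414, 69, 37]);
translate([36, 0, 1891]) cube([414, 69, 37]);


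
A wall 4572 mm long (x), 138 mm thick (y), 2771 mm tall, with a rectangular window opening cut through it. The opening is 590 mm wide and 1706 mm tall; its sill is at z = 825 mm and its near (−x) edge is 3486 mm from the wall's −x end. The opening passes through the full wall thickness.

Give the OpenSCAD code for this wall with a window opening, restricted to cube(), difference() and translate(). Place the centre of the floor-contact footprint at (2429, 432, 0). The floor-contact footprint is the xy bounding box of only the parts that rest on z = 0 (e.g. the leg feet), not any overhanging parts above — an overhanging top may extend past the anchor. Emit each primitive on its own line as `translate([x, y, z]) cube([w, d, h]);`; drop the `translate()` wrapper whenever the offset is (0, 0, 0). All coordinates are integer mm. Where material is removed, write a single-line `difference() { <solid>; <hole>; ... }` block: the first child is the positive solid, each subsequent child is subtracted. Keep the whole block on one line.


difference() { translate([143, 363, 0]) cube([4572, 138, 2771]); translate([3629, 363, 825]) cube([590, 138, 1706]); }


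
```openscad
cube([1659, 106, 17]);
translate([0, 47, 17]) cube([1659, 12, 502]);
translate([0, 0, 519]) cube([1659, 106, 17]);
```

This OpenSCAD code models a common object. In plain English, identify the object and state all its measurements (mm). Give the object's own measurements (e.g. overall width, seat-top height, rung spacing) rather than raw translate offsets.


An I-beam lying along x, 1659 mm long. Overall section height 536 mm. Two flanges 106 mm wide (y) and 17 mm thick, one on the floor and one at the top; a web 12 mm thick runs between them, centred on the flange width.
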